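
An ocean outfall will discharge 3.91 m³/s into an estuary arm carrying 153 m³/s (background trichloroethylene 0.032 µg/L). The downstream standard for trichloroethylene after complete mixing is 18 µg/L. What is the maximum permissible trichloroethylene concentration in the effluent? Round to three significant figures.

721 µg/L

At the limit, (Qr·Cr + Qe·Cₑ)/(Qr + Qe) = 18:
Cₑ = (156.9·18 − 153.0·0.03200) / 3.910 = 721.1 µg/L.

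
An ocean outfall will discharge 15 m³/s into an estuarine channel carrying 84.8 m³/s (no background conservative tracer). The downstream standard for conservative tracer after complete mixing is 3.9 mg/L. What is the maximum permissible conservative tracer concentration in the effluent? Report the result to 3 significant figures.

25.9 mg/L

At the limit, (Qr·Cr + Qe·Cₑ)/(Qr + Qe) = 3.9:
Cₑ = (99.80·3.9 − 84.80·0) / 15.00 = 25.95 mg/L.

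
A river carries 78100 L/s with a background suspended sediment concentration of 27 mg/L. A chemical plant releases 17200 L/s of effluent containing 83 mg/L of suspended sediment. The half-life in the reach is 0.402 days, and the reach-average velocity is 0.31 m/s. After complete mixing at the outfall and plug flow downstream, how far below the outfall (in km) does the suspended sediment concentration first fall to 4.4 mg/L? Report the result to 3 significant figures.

Mass balance: C = (78100·27.00 + 17200·83.00) / 95300 = 3536000/95300 = 37.11 mg/L.
Half-life 0.402 d → k = ln 2 / 0.402 = 1.724 d⁻¹.
Set 37.11·exp(−k·t) = 4.4 → t = ln(37.11/4.4)/k = 106800 s = 29.68 h.
Distance = v·t = 0.31·106800 = 33120 m = 33.12 km.

33.1 km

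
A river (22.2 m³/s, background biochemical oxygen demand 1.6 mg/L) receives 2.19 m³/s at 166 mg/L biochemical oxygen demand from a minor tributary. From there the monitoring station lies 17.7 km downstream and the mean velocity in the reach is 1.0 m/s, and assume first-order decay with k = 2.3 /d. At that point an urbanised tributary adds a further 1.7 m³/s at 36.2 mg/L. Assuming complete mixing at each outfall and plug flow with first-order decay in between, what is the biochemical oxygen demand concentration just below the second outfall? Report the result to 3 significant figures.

After mixing, C = (22.20·1.600 + 2.190·166.0) / 24.39 = 399.1/24.39 = 16.36 mg/L; combined flow 24.39 m³/s.
Travel time t = 17.7·1000 / 1.0 = 17700 s = 4.917 h.
After decay, C = 16.36 × e^(−kt) = 16.36 × 0.6243 = 10.21 mg/L.
At the second outfall, C = (24.39·10.21 + 1.700·36.20) / (24.39 + 1.700) = 11.91 mg/L.

11.9 mg/L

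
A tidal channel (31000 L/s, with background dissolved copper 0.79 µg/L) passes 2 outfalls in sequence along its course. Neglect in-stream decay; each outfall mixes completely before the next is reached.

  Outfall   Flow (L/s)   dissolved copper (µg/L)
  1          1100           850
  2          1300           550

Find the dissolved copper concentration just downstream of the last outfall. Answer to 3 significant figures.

50.1 µg/L

After outfall 1: Q = 31000 + 1100 = 32100 L/s; C = (31000·0.7900 + 1100·850.0)/32100 = 29.89 µg/L.
After outfall 2: Q = 32100 + 1300 = 33400 L/s; C = (32100·29.89 + 1300·550.0)/33400 = 50.13 µg/L.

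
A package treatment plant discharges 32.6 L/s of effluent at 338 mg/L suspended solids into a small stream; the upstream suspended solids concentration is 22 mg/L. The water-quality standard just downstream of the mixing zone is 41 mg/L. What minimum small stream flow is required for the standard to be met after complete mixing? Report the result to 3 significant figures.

510 L/s

Set C_mix = 41: (Q·22.00 + 32.60·338.0) / (Q + 32.60) = 41
→ Q = 32.60·(338.0 − 41)/(41 − 22.00) = 509.6 L/s.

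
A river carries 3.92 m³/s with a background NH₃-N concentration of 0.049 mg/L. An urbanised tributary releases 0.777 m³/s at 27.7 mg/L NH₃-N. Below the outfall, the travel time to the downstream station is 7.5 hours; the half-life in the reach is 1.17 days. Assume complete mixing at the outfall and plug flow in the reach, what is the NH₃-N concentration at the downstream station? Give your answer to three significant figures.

Mixed concentration C = ΣQC/ΣQ = (3.920·0.04900 + 0.7770·27.70) / 4.697 = 21.71/4.697 = 4.623 mg/L.
Half-life 1.17 d → k = ln 2 / 1.17 = 0.5924 d⁻¹.
Applying C = C₀e^(−kt): 4.623 × 0.8310 = 3.842 mg/L.

3.84 mg/L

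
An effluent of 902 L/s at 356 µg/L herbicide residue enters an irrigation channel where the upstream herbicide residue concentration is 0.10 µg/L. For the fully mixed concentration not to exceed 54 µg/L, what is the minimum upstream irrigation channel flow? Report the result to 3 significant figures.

Set C_mix = 54: (Q·0.1000 + 902.0·356.0) / (Q + 902.0) = 54
→ Q = 902.0·(356.0 − 54)/(54 − 0.1000) = 5054 L/s.

5050 L/s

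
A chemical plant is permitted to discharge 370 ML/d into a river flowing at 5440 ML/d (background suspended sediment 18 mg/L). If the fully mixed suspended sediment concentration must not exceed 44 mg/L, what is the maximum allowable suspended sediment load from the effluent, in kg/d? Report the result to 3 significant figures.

Mass balance at the limit: 5440·18.00 + 370.0·Cₑ = 5810·44 → Cₑ = 426.3 mg/L.
370.0 ML/d = 4.282 m³/s. Load = 4.282 m³/s × 426.3 g/m³ × 86 400 s/d = 157700 kg/d.

158000 kg/d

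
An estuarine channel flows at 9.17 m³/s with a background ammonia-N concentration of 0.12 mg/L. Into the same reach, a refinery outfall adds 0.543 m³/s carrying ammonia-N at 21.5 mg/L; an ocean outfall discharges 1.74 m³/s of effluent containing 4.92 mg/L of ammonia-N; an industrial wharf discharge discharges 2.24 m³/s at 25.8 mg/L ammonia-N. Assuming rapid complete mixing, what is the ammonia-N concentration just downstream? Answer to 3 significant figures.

5.78 mg/L

Mixed concentration C = ΣQC/ΣQ = (9.170·0.1200 + 0.5430·21.50 + 1.740·4.920 + 2.240·25.80) / 13.69 = 79.13/13.69 = 5.779 mg/L.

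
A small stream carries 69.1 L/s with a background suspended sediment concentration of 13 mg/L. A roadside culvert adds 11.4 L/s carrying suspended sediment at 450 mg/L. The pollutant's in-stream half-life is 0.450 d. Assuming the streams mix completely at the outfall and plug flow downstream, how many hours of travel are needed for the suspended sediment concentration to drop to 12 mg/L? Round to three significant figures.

28.5 h

Flow-weighted average: C = (69.10·13.00 + 11.40·450.0) / 80.50 = 6028/80.50 = 74.89 mg/L.
Half-life 0.450 d → k = ln 2 / 0.450 = 1.540 d⁻¹.
74.89·exp(−k·t) = 12 → t = ln(74.89/12)/k = 102700 s = 28.53 h.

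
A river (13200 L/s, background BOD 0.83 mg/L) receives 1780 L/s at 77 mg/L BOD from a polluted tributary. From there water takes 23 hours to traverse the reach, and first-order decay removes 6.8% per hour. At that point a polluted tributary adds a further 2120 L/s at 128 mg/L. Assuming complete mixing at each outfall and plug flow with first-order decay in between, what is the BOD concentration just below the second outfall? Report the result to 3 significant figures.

17.6 mg/L

After mixing, C = (13200·0.8300 + 1780·77.00) / 14980 = 148000/14980 = 9.881 mg/L; combined flow 14980 L/s.
6.8%/h lost → k = −ln(1 − 0.068) = 0.07042 h⁻¹.
Applying C = C₀e^(−kt): 9.881 × 0.1980 = 1.956 mg/L.
At the second outfall, C = (14980·1.956 + 2120·128.0) / (14980 + 2120) = 17.58 mg/L.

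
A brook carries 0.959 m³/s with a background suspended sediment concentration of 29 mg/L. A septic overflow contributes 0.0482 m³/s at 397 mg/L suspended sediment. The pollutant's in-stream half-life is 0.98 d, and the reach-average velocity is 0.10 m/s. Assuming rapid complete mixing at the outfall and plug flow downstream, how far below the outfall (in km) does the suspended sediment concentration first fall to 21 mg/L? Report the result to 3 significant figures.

Flow-weighted average: C = (0.9590·29.00 + 0.04820·397.0) / 1.007 = 46.95/1.007 = 46.61 mg/L.
Half-life 0.98 d → k = ln 2 / 0.98 = 0.7073 d⁻¹.
Set 46.61·exp(−k·t) = 21 → t = ln(46.61/21)/k = 97400 s = 27.05 h.
Distance = v·t = 0.10·97400 = 9740 m = 9.740 km.

9.74 km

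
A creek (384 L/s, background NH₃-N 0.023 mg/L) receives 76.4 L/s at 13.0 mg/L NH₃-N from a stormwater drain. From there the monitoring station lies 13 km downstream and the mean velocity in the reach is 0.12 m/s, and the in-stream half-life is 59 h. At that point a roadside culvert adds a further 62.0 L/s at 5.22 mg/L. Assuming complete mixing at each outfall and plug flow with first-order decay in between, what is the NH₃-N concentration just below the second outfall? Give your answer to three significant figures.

1.97 mg/L

Flow-weighted average: C = (384.0·0.02300 + 76.40·13.00) / 460.4 = 1002/460.4 = 2.176 mg/L; combined flow 460.4 L/s.
Travel time t = 13·1000 / 0.12 = 108300 s = 30.09 h.
Half-life 59 h → k = ln 2 / 59 = 0.01175 h⁻¹ = 0.2820 d⁻¹.
Decay over the reach: 2.176·exp(−kt) = 2.176·0.7022 = 1.528 mg/L.
Second outfall: C = (460.4·1.528 + 62.00·5.220)/522.4 = 1.966 mg/L.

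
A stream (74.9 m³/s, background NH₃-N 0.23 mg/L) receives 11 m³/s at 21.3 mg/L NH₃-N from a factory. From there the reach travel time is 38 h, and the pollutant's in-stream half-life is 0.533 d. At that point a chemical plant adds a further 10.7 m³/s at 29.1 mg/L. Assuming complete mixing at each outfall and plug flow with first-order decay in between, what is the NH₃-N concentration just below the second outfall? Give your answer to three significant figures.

Conservation of mass: C = (74.90·0.2300 + 11.00·21.30) / 85.90 = 251.5/85.90 = 2.928 mg/L; combined flow 85.90 m³/s.
Half-life 0.533 d → k = ln 2 / 0.533 = 1.300 d⁻¹.
Applying C = C₀e^(−kt): 2.928 × 0.1276 = 0.3736 mg/L.
Second outfall: C = (85.90·0.3736 + 10.70·29.10)/96.60 = 3.555 mg/L.

3.56 mg/L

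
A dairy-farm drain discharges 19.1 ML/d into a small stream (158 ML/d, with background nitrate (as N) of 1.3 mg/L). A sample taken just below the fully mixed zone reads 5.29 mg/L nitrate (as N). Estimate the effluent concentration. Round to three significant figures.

38.3 mg/L

Mass balance: 158.0·1.300 + 19.10·Cₑ = 177.1·5.290
→ Cₑ = (177.1·5.290 − 158.0·1.300) / 19.10 = 38.30 mg/L.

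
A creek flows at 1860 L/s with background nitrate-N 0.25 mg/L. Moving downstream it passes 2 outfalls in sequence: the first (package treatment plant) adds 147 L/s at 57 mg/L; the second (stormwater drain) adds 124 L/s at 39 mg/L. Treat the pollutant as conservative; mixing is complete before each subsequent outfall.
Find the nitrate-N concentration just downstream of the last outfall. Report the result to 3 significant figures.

6.42 mg/L

Outfall 1: combined Q = 2007 L/s; C = (1860·0.2500 + 147.0·57.00)/2007 = 4.407 mg/L.
Outfall 2: combined Q = 2131 L/s; C = (2007·4.407 + 124.0·39.00)/2131 = 6.420 mg/L.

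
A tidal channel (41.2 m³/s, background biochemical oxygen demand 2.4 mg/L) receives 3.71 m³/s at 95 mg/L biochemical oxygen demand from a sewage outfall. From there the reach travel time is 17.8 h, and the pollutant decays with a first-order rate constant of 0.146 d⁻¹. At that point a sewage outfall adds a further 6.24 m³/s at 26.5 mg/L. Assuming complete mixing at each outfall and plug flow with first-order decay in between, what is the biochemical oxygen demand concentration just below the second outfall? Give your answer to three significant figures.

11.2 mg/L

Mixed concentration C = ΣQC/ΣQ = (41.20·2.400 + 3.710·95.00) / 44.91 = 451.3/44.91 = 10.05 mg/L; combined flow 44.91 m³/s.
Applying C = C₀e^(−kt): 10.05 × 0.8974 = 9.018 mg/L.
Second outfall: C = (44.91·9.018 + 6.240·26.50)/51.15 = 11.15 mg/L.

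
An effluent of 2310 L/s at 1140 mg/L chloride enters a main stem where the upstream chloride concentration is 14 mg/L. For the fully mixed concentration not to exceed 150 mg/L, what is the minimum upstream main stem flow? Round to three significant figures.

16800 L/s

Set C_mix = 150: (Q·14.00 + 2310·1140) / (Q + 2310) = 150
→ Q = 2310·(1140 − 150)/(150 − 14.00) = 16820 L/s.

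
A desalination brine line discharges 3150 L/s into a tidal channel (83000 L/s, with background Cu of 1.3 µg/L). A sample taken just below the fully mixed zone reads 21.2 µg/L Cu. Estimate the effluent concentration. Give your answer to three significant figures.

Mass balance: 83000·1.300 + 3150·Cₑ = 86150·21.20
→ Cₑ = (86150·21.20 − 83000·1.300) / 3150 = 545.5 µg/L.

546 µg/L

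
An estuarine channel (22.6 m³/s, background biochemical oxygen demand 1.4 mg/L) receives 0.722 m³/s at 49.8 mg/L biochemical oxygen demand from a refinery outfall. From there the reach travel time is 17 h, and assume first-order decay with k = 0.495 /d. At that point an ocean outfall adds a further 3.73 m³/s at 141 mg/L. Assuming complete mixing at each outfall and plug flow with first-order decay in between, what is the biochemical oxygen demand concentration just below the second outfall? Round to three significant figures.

21.2 mg/L

Flow-weighted average: C = (22.60·1.400 + 0.7220·49.80) / 23.32 = 67.60/23.32 = 2.898 mg/L; combined flow 23.32 m³/s.
Applying C = C₀e^(−kt): 2.898 × 0.7042 = 2.041 mg/L.
Second outfall: C = (23.32·2.041 + 3.730·141.0)/27.05 = 21.20 mg/L.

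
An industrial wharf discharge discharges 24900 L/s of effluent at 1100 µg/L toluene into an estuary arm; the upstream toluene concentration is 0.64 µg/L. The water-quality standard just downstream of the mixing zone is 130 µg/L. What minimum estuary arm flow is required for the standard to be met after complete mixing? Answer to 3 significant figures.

187000 L/s

Set C_mix = 130: (Q·0.6400 + 24900·1100) / (Q + 24900) = 130
→ Q = 24900·(1100 − 130)/(130 − 0.6400) = 186700 L/s.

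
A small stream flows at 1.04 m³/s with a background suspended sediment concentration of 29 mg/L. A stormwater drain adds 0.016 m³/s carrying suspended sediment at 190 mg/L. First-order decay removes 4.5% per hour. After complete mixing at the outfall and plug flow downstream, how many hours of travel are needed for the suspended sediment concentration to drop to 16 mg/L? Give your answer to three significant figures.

14.7 h

Conservation of mass: C = (1.040·29.00 + 0.01600·190.0) / 1.056 = 33.20/1.056 = 31.44 mg/L.
4.5%/h lost → k = −ln(1 − 0.045) = 0.04604 h⁻¹.
31.44·exp(−k·t) = 16 → t = ln(31.44/16)/k = 52810 s = 14.67 h.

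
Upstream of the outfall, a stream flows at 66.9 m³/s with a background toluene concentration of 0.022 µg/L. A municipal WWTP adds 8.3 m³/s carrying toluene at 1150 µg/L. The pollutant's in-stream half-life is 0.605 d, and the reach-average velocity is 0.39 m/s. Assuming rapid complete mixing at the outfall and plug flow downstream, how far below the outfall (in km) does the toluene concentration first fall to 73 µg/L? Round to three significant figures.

Mixed concentration C = ΣQC/ΣQ = (66.90·0.02200 + 8.300·1150) / 75.20 = 9546/75.20 = 126.9 µg/L.
Half-life 0.605 d → k = ln 2 / 0.605 = 1.146 d⁻¹.
Set 126.9·exp(−k·t) = 73 → t = ln(126.9/73)/k = 41730 s = 11.59 h.
Distance = v·t = 0.39·41730 = 16270 m = 16.27 km.

16.3 km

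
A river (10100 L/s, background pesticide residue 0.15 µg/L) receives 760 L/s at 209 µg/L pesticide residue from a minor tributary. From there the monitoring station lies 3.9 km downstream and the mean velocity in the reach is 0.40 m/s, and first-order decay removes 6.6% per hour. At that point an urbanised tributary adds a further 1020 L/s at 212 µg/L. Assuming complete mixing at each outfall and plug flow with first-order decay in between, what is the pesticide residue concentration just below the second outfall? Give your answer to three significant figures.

Conservation of mass: C = (10100·0.1500 + 760.0·209.0) / 10860 = 160400/10860 = 14.77 µg/L; combined flow 10860 L/s.
Travel time t = 3.9·1000 / 0.40 = 9750 s = 2.708 h.
6.6%/h lost → k = −ln(1 − 0.066) = 0.06828 h⁻¹.
Decay over the reach: 14.77·exp(−kt) = 14.77·0.8312 = 12.27 µg/L.
At the second outfall, C = (10860·12.27 + 1020·212.0) / (10860 + 1020) = 29.42 µg/L.

29.4 µg/L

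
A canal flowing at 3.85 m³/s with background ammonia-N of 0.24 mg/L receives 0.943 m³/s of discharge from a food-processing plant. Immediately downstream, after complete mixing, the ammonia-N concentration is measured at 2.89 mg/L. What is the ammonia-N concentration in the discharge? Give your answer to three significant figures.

Mass balance: 3.850·0.2400 + 0.9430·Cₑ = 4.793·2.890
→ Cₑ = (4.793·2.890 − 3.850·0.2400) / 0.9430 = 13.71 mg/L.

13.7 mg/L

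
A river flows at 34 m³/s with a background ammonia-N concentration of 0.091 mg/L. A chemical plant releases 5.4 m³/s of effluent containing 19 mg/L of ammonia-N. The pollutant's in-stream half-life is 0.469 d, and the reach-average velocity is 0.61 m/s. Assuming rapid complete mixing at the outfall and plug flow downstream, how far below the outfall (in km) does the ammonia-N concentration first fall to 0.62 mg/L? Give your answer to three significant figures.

52.2 km

Flow-weighted average: C = (34.00·0.09100 + 5.400·19.00) / 39.40 = 105.7/39.40 = 2.683 mg/L.
Half-life 0.469 d → k = ln 2 / 0.469 = 1.478 d⁻¹.
Set 2.683·exp(−k·t) = 0.62 → t = ln(2.683/0.62)/k = 85630 s = 23.79 h.
Distance = v·t = 0.61·85630 = 52240 m = 52.24 km.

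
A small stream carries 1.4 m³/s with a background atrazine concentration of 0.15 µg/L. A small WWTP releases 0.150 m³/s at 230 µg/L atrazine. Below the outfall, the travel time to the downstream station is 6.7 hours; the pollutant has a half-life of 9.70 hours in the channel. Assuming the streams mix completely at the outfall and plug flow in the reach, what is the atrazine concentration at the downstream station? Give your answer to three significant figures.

Mass balance: C = (1.400·0.1500 + 0.1500·230.0) / 1.550 = 34.71/1.550 = 22.39 µg/L.
Half-life 9.70 h → k = ln 2 / 9.70 = 0.07146 h⁻¹ = 1.715 d⁻¹.
Decay over the reach: 22.39·exp(−kt) = 22.39·0.6195 = 13.87 µg/L.

13.9 µg/L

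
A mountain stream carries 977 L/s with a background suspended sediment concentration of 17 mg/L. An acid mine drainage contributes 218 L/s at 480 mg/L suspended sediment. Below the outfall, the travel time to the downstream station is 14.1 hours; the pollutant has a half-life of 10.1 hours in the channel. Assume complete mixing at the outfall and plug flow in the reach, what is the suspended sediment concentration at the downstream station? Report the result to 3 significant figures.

After mixing, C = (977.0·17.00 + 218.0·480.0) / 1195 = 121200/1195 = 101.5 mg/L.
Half-life 10.1 h → k = ln 2 / 10.1 = 0.06863 h⁻¹ = 1.647 d⁻¹.
Decay over the reach: 101.5·exp(−kt) = 101.5·0.3800 = 38.55 mg/L.

38.6 mg/L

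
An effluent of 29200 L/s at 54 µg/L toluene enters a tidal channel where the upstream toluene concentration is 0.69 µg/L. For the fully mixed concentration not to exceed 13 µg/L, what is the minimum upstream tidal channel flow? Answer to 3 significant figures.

Set C_mix = 13: (Q·0.6900 + 29200·54.00) / (Q + 29200) = 13
→ Q = 29200·(54.00 − 13)/(13 − 0.6900) = 97250 L/s.

97300 L/s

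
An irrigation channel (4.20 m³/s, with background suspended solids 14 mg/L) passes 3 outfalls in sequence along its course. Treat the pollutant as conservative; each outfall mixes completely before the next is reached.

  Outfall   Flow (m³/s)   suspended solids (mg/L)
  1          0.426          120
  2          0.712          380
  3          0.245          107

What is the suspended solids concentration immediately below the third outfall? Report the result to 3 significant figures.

Outfall 1: combined Q = 4.626 m³/s; C = (4.200·14.00 + 0.4260·120.0)/4.626 = 23.76 mg/L.
Outfall 2: combined Q = 5.338 m³/s; C = (4.626·23.76 + 0.7120·380.0)/5.338 = 71.28 mg/L.
Outfall 3: combined Q = 5.583 m³/s; C = (5.338·71.28 + 0.2450·107.0)/5.583 = 72.85 mg/L.

72.8 mg/L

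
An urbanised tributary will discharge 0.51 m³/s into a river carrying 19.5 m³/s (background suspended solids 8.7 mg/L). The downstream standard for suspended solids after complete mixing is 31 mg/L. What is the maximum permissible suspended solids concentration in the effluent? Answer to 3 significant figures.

884 mg/L

At the limit, (Qr·Cr + Qe·Cₑ)/(Qr + Qe) = 31:
Cₑ = (20.01·31 − 19.50·8.700) / 0.5100 = 883.6 mg/L.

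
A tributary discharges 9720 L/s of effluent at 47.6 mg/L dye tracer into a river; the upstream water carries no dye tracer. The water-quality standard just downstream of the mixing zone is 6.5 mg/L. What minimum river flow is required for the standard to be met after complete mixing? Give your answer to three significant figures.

61500 L/s

Set C_mix = 6.5: (Q·0 + 9720·47.60) / (Q + 9720) = 6.5
→ Q = 9720·(47.60 − 6.5)/(6.5 − 0) = 61460 L/s.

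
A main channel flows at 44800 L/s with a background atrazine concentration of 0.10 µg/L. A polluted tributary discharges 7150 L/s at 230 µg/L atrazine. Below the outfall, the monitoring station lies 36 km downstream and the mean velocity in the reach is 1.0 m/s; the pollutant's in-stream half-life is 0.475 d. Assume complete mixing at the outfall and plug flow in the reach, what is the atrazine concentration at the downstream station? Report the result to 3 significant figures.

17.3 µg/L

Conservation of mass: C = (44800·0.1000 + 7150·230.0) / 51950 = 1649000/51950 = 31.74 µg/L.
Travel time t = 36·1000 / 1.0 = 36000 s = 10.00 h.
Half-life 0.475 d → k = ln 2 / 0.475 = 1.459 d⁻¹.
After decay, C = 31.74 × e^(−kt) = 31.74 × 0.5444 = 17.28 µg/L.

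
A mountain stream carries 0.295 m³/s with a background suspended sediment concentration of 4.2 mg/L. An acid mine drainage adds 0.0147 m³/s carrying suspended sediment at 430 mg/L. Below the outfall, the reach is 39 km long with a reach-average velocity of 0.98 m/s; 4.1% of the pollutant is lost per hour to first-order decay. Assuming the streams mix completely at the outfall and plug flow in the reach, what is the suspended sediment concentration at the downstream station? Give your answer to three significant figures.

Mass balance: C = (0.2950·4.200 + 0.01470·430.0) / 0.3097 = 7.560/0.3097 = 24.41 mg/L.
Travel time t = 39·1000 / 0.98 = 39800 s = 11.05 h.
4.1%/h lost → k = −ln(1 − 0.041) = 0.04186 h⁻¹.
After decay, C = 24.41 × e^(−kt) = 24.41 × 0.6295 = 15.37 mg/L.

15.4 mg/L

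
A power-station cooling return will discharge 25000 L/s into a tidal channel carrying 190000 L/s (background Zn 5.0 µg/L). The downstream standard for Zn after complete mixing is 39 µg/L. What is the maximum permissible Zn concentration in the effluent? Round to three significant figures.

297 µg/L

At the limit, (Qr·Cr + Qe·Cₑ)/(Qr + Qe) = 39:
Cₑ = (215000·39 − 190000·5.000) / 25000 = 297.4 µg/L.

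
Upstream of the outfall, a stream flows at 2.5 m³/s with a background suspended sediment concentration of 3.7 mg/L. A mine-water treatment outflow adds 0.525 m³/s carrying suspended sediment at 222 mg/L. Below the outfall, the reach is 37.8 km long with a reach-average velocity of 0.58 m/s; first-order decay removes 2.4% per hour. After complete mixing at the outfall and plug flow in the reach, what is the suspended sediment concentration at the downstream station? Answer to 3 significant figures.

26.8 mg/L

Flow-weighted average: C = (2.500·3.700 + 0.5250·222.0) / 3.025 = 125.8/3.025 = 41.59 mg/L.
Travel time t = 37.8·1000 / 0.58 = 65170 s = 18.10 h.
2.4%/h lost → k = −ln(1 − 0.024) = 0.02429 h⁻¹.
Decay over the reach: 41.59·exp(−kt) = 41.59·0.6442 = 26.79 mg/L.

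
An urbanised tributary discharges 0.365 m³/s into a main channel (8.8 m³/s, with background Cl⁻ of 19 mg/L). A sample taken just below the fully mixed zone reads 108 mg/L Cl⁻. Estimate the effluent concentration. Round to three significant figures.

Mass balance: 8.800·19.00 + 0.3650·Cₑ = 9.165·108.0
→ Cₑ = (9.165·108.0 − 8.800·19.00) / 0.3650 = 2254 mg/L.

2250 mg/L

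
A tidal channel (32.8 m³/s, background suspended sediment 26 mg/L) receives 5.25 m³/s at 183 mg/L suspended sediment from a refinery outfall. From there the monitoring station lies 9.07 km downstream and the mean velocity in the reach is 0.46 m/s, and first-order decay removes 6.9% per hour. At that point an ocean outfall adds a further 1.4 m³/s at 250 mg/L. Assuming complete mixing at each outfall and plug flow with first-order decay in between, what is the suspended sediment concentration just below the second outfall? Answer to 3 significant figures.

39.9 mg/L

Conservation of mass: C = (32.80·26.00 + 5.250·183.0) / 38.05 = 1814/38.05 = 47.66 mg/L; combined flow 38.05 m³/s.
Travel time t = 9.07·1000 / 0.46 = 19720 s = 5.477 h.
6.9%/h lost → k = −ln(1 − 0.069) = 0.07150 h⁻¹.
First-order decay: C = 47.66·exp(−k·t) = 47.66·0.6760 = 32.22 mg/L.
At the second outfall, C = (38.05·32.22 + 1.400·250.0) / (38.05 + 1.400) = 39.95 mg/L.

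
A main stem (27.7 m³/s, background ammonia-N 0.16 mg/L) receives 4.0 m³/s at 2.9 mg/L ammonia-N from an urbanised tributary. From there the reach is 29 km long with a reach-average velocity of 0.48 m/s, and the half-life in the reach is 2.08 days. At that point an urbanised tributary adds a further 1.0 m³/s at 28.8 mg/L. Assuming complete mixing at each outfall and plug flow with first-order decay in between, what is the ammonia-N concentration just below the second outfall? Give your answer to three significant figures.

1.27 mg/L

Conservation of mass: C = (27.70·0.1600 + 4.000·2.900) / 31.70 = 16.03/31.70 = 0.5057 mg/L; combined flow 31.70 m³/s.
Travel time t = 29·1000 / 0.48 = 60420 s = 16.78 h.
Half-life 2.08 d → k = ln 2 / 2.08 = 0.3332 d⁻¹.
Decay over the reach: 0.5057·exp(−kt) = 0.5057·0.7921 = 0.4006 mg/L.
Second outfall: C = (31.70·0.4006 + 1.000·28.80)/32.70 = 1.269 mg/L.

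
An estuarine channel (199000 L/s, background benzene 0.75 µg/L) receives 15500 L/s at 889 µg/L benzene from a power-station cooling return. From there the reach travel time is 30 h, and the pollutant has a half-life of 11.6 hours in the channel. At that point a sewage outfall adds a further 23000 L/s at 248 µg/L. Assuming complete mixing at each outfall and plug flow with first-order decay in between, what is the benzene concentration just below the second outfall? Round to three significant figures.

33.8 µg/L

Mass balance: C = (199000·0.7500 + 15500·889.0) / 214500 = 13930000/214500 = 64.94 µg/L; combined flow 214500 L/s.
Half-life 11.6 h → k = ln 2 / 11.6 = 0.05975 h⁻¹ = 1.434 d⁻¹.
After decay, C = 64.94 × e^(−kt) = 64.94 × 0.1665 = 10.81 µg/L.
At the second outfall, C = (214500·10.81 + 23000·248.0) / (214500 + 23000) = 33.78 µg/L.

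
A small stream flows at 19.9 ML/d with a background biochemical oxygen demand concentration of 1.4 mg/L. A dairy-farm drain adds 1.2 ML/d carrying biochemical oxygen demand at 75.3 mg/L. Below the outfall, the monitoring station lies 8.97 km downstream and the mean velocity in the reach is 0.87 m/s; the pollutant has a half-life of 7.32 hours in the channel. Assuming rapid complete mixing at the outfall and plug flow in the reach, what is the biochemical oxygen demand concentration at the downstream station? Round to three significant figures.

Mass balance: C = (19.90·1.400 + 1.200·75.30) / 21.10 = 118.2/21.10 = 5.603 mg/L.
Travel time t = 8.97·1000 / 0.87 = 10310 s = 2.864 h.
Half-life 7.32 h → k = ln 2 / 7.32 = 0.09469 h⁻¹ = 2.273 d⁻¹.
After decay, C = 5.603 × e^(−kt) = 5.603 × 0.7625 = 4.272 mg/L.

4.27 mg/L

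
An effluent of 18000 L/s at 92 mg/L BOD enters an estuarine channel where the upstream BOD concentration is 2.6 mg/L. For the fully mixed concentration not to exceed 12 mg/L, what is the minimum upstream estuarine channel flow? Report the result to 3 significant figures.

153000 L/s

Set C_mix = 12: (Q·2.600 + 18000·92.00) / (Q + 18000) = 12
→ Q = 18000·(92.00 − 12)/(12 − 2.600) = 153200 L/s.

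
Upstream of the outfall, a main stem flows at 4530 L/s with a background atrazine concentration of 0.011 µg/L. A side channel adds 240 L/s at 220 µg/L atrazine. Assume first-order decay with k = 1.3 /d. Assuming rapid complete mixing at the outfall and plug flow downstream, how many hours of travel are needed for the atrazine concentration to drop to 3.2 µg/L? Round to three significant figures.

22.9 h

Flow-weighted average: C = (4530·0.01100 + 240.0·220.0) / 4770 = 52850/4770 = 11.08 µg/L.
11.08·exp(−k·t) = 3.2 → t = ln(11.08/3.2)/k = 82540 s = 22.93 h.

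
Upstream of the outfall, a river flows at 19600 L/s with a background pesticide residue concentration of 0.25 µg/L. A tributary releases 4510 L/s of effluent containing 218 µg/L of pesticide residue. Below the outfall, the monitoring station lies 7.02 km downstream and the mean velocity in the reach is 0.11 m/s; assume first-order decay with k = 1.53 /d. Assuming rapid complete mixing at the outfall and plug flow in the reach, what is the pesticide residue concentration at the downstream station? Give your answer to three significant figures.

13.2 µg/L

Conservation of mass: C = (19600·0.2500 + 4510·218.0) / 24110 = 988100/24110 = 40.98 µg/L.
Travel time t = 7.02·1000 / 0.11 = 63820 s = 17.73 h.
After decay, C = 40.98 × e^(−kt) = 40.98 × 0.3230 = 13.24 µg/L.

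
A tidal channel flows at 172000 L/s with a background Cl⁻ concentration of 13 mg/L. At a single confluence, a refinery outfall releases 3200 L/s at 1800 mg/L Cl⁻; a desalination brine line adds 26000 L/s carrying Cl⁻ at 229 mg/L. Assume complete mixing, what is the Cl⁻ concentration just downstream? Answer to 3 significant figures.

69.3 mg/L

Conservation of mass: C = (172000·13.00 + 3200·1800 + 26000·229.0) / 201200 = 13950000/201200 = 69.33 mg/L.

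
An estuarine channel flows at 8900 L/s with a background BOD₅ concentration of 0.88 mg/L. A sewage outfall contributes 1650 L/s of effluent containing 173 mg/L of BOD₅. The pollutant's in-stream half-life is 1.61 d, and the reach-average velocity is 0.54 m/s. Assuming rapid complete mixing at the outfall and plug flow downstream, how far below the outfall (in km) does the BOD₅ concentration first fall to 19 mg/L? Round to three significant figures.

41.2 km

Flow-weighted average: C = (8900·0.8800 + 1650·173.0) / 10550 = 293300/10550 = 27.80 mg/L.
Half-life 1.61 d → k = ln 2 / 1.61 = 0.4305 d⁻¹.
Set 27.80·exp(−k·t) = 19 → t = ln(27.80/19)/k = 76370 s = 21.22 h.
Distance = v·t = 0.54·76370 = 41240 m = 41.24 km.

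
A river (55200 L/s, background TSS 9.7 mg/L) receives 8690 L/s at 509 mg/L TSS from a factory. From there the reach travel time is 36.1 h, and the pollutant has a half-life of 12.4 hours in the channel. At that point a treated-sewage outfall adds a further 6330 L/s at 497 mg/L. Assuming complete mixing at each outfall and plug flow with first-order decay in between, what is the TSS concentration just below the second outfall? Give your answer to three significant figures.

Conservation of mass: C = (55200·9.700 + 8690·509.0) / 63890 = 4959000/63890 = 77.61 mg/L; combined flow 63890 L/s.
Half-life 12.4 h → k = ln 2 / 12.4 = 0.05590 h⁻¹ = 1.342 d⁻¹.
Applying C = C₀e^(−kt): 77.61 × 0.1329 = 10.32 mg/L.
Second outfall: C = (63890·10.32 + 6330·497.0)/70220 = 54.19 mg/L.

54.2 mg/L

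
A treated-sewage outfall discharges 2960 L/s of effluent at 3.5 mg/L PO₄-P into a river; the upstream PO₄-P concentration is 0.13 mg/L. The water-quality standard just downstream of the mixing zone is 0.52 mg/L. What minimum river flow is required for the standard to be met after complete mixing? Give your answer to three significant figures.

22600 L/s

Set C_mix = 0.52: (Q·0.1300 + 2960·3.500) / (Q + 2960) = 0.52
→ Q = 2960·(3.500 − 0.52)/(0.52 − 0.1300) = 22620 L/s.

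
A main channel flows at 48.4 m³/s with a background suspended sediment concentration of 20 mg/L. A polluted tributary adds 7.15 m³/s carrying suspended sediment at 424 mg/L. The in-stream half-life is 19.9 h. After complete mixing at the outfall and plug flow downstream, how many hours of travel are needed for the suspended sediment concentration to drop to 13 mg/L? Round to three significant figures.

Mass balance: C = (48.40·20.00 + 7.150·424.0) / 55.55 = 4000/55.55 = 72.00 mg/L.
Half-life 19.9 h → k = ln 2 / 19.9 = 0.03483 h⁻¹ = 0.8360 d⁻¹.
72.00·exp(−k·t) = 13 → t = ln(72.00/13)/k = 176900 s = 49.14 h.

49.1 h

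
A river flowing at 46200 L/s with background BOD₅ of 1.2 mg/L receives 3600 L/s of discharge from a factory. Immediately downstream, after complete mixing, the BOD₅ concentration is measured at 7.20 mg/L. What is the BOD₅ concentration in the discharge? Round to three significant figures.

Mass balance: 46200·1.200 + 3600·Cₑ = 49800·7.200
→ Cₑ = (49800·7.200 − 46200·1.200) / 3600 = 84.20 mg/L.

84.2 mg/L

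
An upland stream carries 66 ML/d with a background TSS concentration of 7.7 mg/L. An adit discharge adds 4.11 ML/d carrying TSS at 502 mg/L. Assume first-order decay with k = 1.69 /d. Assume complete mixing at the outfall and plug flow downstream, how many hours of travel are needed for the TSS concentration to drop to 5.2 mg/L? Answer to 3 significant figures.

27.7 h

After mixing, C = (66.00·7.700 + 4.110·502.0) / 70.11 = 2571/70.11 = 36.68 mg/L.
36.68·exp(−k·t) = 5.2 → t = ln(36.68/5.2)/k = 99870 s = 27.74 h.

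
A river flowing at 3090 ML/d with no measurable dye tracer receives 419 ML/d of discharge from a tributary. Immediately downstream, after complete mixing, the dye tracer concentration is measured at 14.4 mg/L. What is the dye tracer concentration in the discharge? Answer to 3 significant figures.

Mass balance: 3090·0 + 419.0·Cₑ = 3509·14.40
→ Cₑ = (3509·14.40 − 3090·0) / 419.0 = 120.6 mg/L.

121 mg/L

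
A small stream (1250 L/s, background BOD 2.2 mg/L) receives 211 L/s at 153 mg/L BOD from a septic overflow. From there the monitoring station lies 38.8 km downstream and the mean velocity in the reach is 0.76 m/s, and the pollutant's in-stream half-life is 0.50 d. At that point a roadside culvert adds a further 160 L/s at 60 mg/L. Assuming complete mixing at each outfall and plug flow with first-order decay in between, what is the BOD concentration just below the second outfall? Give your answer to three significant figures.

After mixing, C = (1250·2.200 + 211.0·153.0) / 1461 = 35030/1461 = 23.98 mg/L; combined flow 1461 L/s.
Travel time t = 38.8·1000 / 0.76 = 51050 s = 14.18 h.
Half-life 0.50 d → k = ln 2 / 0.50 = 1.386 d⁻¹.
Applying C = C₀e^(−kt): 23.98 × 0.4408 = 10.57 mg/L.
At the second outfall, C = (1461·10.57 + 160.0·60.00) / (1461 + 160.0) = 15.45 mg/L.

15.4 mg/L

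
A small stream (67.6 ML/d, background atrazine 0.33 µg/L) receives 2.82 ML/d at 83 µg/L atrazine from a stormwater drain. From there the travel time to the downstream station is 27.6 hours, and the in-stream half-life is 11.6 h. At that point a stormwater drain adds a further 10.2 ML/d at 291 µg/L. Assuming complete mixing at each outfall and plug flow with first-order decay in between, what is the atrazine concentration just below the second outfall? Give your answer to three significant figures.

Conservation of mass: C = (67.60·0.3300 + 2.820·83.00) / 70.42 = 256.4/70.42 = 3.641 µg/L; combined flow 70.42 ML/d.
Half-life 11.6 h → k = ln 2 / 11.6 = 0.05975 h⁻¹ = 1.434 d⁻¹.
After decay, C = 3.641 × e^(−kt) = 3.641 × 0.1922 = 0.6997 µg/L.
Second outfall: C = (70.42·0.6997 + 10.20·291.0)/80.62 = 37.43 µg/L.

37.4 µg/L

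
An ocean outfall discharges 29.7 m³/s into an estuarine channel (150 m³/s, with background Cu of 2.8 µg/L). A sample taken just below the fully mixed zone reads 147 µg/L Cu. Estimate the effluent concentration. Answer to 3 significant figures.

Mass balance: 150.0·2.800 + 29.70·Cₑ = 179.7·147.0
→ Cₑ = (179.7·147.0 − 150.0·2.800) / 29.70 = 875.3 µg/L.

875 µg/L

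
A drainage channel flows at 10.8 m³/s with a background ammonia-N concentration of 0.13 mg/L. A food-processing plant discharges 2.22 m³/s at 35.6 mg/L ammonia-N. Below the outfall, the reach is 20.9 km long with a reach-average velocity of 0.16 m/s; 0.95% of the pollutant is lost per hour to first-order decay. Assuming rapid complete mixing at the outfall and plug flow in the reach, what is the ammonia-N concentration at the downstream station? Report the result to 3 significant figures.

Mixed concentration C = ΣQC/ΣQ = (10.80·0.1300 + 2.220·35.60) / 13.02 = 80.44/13.02 = 6.178 mg/L.
Travel time t = 20.9·1000 / 0.16 = 130600 s = 36.28 h.
0.95%/h lost → k = −ln(1 − 0.0095) = 0.009545 h⁻¹.
Applying C = C₀e^(−kt): 6.178 × 0.7073 = 4.369 mg/L.

4.37 mg/L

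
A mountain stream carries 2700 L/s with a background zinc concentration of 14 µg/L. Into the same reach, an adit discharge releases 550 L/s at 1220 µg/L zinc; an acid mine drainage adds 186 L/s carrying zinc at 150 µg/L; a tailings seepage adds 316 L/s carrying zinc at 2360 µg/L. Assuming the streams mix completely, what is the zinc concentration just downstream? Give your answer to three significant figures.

Flow-weighted average: C = (2700·14.00 + 550.0·1220 + 186.0·150.0 + 316.0·2360) / 3752 = 1482000/3752 = 395.1 µg/L.

395 µg/L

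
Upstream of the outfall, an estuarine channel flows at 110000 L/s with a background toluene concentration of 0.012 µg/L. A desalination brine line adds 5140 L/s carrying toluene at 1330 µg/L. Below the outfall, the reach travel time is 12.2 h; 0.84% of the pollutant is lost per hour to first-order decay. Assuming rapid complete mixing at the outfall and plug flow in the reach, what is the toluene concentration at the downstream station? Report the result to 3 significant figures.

53.6 µg/L

Mass balance: C = (110000·0.01200 + 5140·1330) / 115100 = 6838000/115100 = 59.38 µg/L.
0.84%/h lost → k = −ln(1 − 0.0084) = 0.008435 h⁻¹.
Decay over the reach: 59.38·exp(−kt) = 59.38·0.9022 = 53.58 µg/L.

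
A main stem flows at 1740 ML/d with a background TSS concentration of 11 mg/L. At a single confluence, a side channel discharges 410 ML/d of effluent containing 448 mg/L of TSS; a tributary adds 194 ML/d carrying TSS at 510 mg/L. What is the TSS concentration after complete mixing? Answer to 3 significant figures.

129 mg/L

After mixing, C = (1740·11.00 + 410.0·448.0 + 194.0·510.0) / 2344 = 301800/2344 = 128.7 mg/L.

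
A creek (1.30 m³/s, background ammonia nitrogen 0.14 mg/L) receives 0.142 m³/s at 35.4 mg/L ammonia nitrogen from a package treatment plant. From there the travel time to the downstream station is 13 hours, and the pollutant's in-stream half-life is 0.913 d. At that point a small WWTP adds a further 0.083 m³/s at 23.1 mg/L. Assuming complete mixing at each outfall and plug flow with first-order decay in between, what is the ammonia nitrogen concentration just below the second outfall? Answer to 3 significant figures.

3.52 mg/L

Flow-weighted average: C = (1.300·0.1400 + 0.1420·35.40) / 1.442 = 5.209/1.442 = 3.612 mg/L; combined flow 1.442 m³/s.
Half-life 0.913 d → k = ln 2 / 0.913 = 0.7592 d⁻¹.
First-order decay: C = 3.612·exp(−k·t) = 3.612·0.6628 = 2.394 mg/L.
Second outfall: C = (1.442·2.394 + 0.08300·23.10)/1.525 = 3.521 mg/L.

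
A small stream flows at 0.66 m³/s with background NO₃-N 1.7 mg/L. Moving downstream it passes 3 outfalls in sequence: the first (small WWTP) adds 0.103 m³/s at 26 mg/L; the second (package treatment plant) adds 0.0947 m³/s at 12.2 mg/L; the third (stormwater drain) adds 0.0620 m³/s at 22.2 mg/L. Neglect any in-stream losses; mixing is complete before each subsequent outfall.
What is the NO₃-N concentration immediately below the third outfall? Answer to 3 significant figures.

6.88 mg/L

Outfall 1: combined Q = 0.7630 m³/s; C = (0.6600·1.700 + 0.1030·26.00)/0.7630 = 4.980 mg/L.
Outfall 2: combined Q = 0.8577 m³/s; C = (0.7630·4.980 + 0.09470·12.20)/0.8577 = 5.777 mg/L.
Outfall 3: combined Q = 0.9197 m³/s; C = (0.8577·5.777 + 0.06200·22.20)/0.9197 = 6.885 mg/L.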